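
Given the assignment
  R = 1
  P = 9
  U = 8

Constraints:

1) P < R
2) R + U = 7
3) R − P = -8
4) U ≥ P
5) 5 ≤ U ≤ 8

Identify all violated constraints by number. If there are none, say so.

No — constraints 1, 2, and 4 are not satisfied.

1) P = 9, R = 1; 9 ≥ 1 (want <) — violated.
2) R + U = 1 + 8 = 9, not 7 — violated.
3) R − P = 1 − 9 = -8 — OK.
4) U = 8, P = 9; 8 < 9 (want ≥) — violated.
5) U = 8 lies in [5, 8] — OK.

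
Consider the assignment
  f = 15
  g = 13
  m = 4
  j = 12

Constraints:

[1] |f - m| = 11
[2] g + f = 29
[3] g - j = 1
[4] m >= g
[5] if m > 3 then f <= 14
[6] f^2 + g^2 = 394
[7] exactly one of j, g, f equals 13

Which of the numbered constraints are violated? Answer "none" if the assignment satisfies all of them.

No — constraints 2, 4, and 5 are not satisfied.

[1] |15 - 4| = 11 — holds.
[2] g + f = 13 + 15 = 28, not 29 — does not hold.
[3] g - j = 13 - 12 = 1 — holds.
[4] m = 4, g = 13; 4 < 13 (want ≥) — does not hold.
[5] m = 4 > 3, so we need f ≤ 14; but f = 15 > 14 — does not hold.
[6] f^2 + g^2 = 15^2 + 13^2 = 225 + 169 = 394 — holds.
[7] j=12, g=13, f=15; 1 of them equals 13 — holds.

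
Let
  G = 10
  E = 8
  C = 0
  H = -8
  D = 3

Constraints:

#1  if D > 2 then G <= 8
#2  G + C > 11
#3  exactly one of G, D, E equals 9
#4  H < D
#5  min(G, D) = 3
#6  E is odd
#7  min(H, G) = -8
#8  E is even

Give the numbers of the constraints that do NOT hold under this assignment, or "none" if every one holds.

#1 D = 3 > 2, so we need G ≤ 8; but G = 10 > 8  ✗
#2 G + C = 10 + 0 = 10; 10 ≤ 11, bound 11 not met  ✗
#3 G=10, D=3, E=8; 0 of them equal 9, not exactly one  ✗
#4 H = -8, D = 3; -8 < 3  ✓
#5 min(10, 3) = 3  ✓
#6 E = 8 is even  ✗
#7 min(-8, 10) = -8  ✓
#8 E = 8 is even  ✓

Violated: 1, 2, 3, 6.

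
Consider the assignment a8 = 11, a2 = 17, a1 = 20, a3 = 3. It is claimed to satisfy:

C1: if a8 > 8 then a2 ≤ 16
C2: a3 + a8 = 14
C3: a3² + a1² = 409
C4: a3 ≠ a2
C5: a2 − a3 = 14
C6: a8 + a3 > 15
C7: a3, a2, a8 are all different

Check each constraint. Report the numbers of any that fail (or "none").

C1: a8 = 11 > 8, so we need a2 ≤ 16; but a2 = 17 > 16  no
C2: a3 + a8 = 3 + 11 = 14  yes
C3: a3² + a1² = 3² + 20² = 9 + 400 = 409  yes
C4: a3 = 3, a2 = 17; distinct  yes
C5: a2 − a3 = 17 − 3 = 14  yes
C6: a8 + a3 = 11 + 3 = 14; 14 ≤ 15, bound 15 not met  no
C7: values 3, 17, 11 are pairwise distinct  yes

The assignment fails constraints 1, 6.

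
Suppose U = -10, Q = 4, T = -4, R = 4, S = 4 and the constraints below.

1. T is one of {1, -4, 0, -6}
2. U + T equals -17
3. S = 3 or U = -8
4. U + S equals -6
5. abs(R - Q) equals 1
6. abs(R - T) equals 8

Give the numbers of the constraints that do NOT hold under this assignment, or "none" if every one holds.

1. T = -4 is in {1, -4, 0, -6}  ✓
2. U + T = -10 + (-4) = -14, not -17  ✗
3. S = 4 ≠ 3 and U = -10 ≠ -8; both disjuncts false  ✗
4. U + S = -10 + 4 = -6  ✓
5. abs(4 - 4) = 0, not 1  ✗
6. abs(4 - (-4)) = 8  ✓

Constraints 2, 3, 5 do not hold.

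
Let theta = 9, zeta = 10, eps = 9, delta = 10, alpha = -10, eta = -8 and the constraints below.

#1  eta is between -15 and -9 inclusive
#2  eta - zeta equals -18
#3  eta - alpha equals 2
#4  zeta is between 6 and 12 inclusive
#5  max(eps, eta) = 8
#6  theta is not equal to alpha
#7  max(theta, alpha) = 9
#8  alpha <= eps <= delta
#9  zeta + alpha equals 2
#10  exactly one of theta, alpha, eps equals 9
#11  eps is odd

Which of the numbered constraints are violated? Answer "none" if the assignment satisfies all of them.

#1 eta = -8 is outside [-15, -9]  no
#2 eta - zeta = -8 - 10 = -18  yes
#3 eta - alpha = -8 - (-10) = 2  yes
#4 zeta = 10 lies in [6, 12]  yes
#5 max(9, -8) = 9, not 8  no
#6 theta = 9, alpha = -10; distinct  yes
#7 max(9, -10) = 9  yes
#8 values -10 <= 9 <= 10  yes
#9 zeta + alpha = 10 + (-10) = 0, not 2  no
#10 theta=9, alpha=-10, eps=9; 2 of them equal 9, not exactly one  no
#11 eps = 9 is odd  yes

The assignment fails constraints 1, 5, 9, 10.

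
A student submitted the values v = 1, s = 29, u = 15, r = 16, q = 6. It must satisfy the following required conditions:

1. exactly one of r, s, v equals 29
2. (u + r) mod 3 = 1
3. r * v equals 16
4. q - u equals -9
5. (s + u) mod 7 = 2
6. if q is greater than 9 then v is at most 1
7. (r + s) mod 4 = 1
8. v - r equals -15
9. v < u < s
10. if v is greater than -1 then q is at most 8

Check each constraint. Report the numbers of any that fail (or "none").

The assignment satisfies every constraint.

1. r=16, s=29, v=1; 1 of them equals 29  holds
2. u + r = 31; 31 mod 3 = 1  holds
3. r * v = 16 * 1 = 16  holds
4. q - u = 6 - 15 = -9  holds
5. s + u = 44; 44 mod 7 = 2  holds
6. q = 6, not > 9; antecedent false, conditional vacuously true  holds
7. r + s = 45; 45 mod 4 = 1  holds
8. v - r = 1 - 16 = -15  holds
9. values 1 < 15 < 29  holds
10. v = 1 > -1, so we need q ≤ 8; q = 6 ≤ 8  holds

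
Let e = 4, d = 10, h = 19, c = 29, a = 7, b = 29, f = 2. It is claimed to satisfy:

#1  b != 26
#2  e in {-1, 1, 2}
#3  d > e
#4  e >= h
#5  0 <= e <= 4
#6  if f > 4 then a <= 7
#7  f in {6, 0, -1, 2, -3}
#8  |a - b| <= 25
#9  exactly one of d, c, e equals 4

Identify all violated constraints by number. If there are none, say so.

#1 b = 29, and 29 ≠ 26  true
#2 e = 4 is not in {-1, 1, 2}  false
#3 d = 10, e = 4; 10 > 4  true
#4 e = 4, h = 19; 4 < 19 (want ≥)  false
#5 e = 4 lies in [0, 4]  true
#6 f = 2, not > 4; antecedent false, conditional vacuously true  true
#7 f = 2 is in {6, 0, -1, 2, -3}  true
#8 |7 - 29| = 22; 22 ≤ 25  true
#9 d=10, c=29, e=4; 1 of them equals 4  true

The assignment fails constraints 2 and 4.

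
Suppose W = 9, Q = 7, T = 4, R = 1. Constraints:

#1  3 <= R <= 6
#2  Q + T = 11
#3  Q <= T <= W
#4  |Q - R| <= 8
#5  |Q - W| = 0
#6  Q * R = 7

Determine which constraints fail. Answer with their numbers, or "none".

#1 R = 1 is outside [3, 6] — violated.
#2 Q + T = 7 + 4 = 11 — OK.
#3 values 7, 4, 9; Q = 7 is not <= T = 4 — violated.
#4 |7 - 1| = 6; 6 ≤ 8 — OK.
#5 |7 - 9| = 2, not 0 — violated.
#6 Q * R = 7 * 1 = 7 — OK.

No — constraints 1, 3, 5 are not satisfied.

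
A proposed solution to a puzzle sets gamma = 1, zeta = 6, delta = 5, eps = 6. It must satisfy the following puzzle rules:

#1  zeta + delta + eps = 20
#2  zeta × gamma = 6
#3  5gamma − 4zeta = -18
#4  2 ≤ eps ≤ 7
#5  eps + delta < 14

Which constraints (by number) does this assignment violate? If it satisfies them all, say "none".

#1 zeta + delta + eps = 6 + 5 + 6 = 17, not 20  FAIL
#2 zeta × gamma = 6 × 1 = 6  OK
#3 5gamma − 4zeta = 5(1) − 4(6) = -19, not -18  FAIL
#4 eps = 6 lies in [2, 7]  OK
#5 eps + delta = 6 + 5 = 11; 11 < 14  OK

Constraints 1, 3 do not hold.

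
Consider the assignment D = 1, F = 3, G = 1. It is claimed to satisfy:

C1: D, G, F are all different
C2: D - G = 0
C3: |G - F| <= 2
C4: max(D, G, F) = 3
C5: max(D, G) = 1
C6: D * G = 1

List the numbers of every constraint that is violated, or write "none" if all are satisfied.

Constraint 1 does not hold.

C1: D = G = 1, not all different  no
C2: D - G = 1 - 1 = 0  yes
C3: |1 - 3| = 2; 2 ≤ 2  yes
C4: max(1, 1, 3) = 3  yes
C5: max(1, 1) = 1  yes
C6: D * G = 1 * 1 = 1  yes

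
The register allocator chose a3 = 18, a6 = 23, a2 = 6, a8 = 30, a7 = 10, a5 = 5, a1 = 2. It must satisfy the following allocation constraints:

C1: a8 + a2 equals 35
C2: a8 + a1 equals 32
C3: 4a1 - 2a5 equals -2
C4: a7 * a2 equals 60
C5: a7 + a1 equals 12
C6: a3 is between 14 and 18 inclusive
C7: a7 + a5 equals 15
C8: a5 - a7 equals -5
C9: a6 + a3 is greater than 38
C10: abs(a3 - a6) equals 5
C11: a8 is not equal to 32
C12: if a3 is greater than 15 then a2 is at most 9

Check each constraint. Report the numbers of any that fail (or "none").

The assignment fails constraint 1.

C1: a8 + a2 = 30 + 6 = 36, not 35  fails
C2: a8 + a1 = 30 + 2 = 32  holds
C3: 4a1 - 2a5 = 4(2) - 2(5) = -2  holds
C4: a7 * a2 = 10 * 6 = 60  holds
C5: a7 + a1 = 10 + 2 = 12  holds
C6: a3 = 18 lies in [14, 18]  holds
C7: a7 + a5 = 10 + 5 = 15  holds
C8: a5 - a7 = 5 - 10 = -5  holds
C9: a6 + a3 = 23 + 18 = 41; 41 > 38  holds
C10: abs(18 - 23) = 5  holds
C11: a8 = 30, and 30 ≠ 32  holds
C12: a3 = 18 > 15, so we need a2 ≤ 9; a2 = 6 ≤ 9  holds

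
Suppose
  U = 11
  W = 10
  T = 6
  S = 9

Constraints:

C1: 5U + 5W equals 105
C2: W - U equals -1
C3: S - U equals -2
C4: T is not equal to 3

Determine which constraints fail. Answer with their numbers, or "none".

C1: 5U + 5W = 5(11) + 5(10) = 105 — holds.
C2: W - U = 10 - 11 = -1 — holds.
C3: S - U = 9 - 11 = -2 — holds.
C4: T = 6, and 6 ≠ 3 — holds.

All constraints are satisfied.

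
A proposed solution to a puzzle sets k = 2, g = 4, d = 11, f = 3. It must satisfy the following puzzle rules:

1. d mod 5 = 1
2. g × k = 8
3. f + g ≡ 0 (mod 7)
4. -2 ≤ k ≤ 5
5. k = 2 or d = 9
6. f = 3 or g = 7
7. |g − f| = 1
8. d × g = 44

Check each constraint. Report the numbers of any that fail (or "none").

1. 11 mod 5 = 1  ✓
2. g × k = 4 × 2 = 8  ✓
3. f + g = 7; 7 mod 7 = 0  ✓
4. k = 2 lies in [-2, 5]  ✓
5. k = 2 = 2 (first disjunct)  ✓
6. f = 3 = 3 (first disjunct)  ✓
7. |4 − 3| = 1  ✓
8. d × g = 11 × 4 = 44  ✓

None — every constraint holds.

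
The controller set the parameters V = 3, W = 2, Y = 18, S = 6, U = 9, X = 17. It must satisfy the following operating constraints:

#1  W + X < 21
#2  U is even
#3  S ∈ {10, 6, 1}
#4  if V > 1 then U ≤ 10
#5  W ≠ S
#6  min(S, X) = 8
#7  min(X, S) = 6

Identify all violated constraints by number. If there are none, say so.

#1 W + X = 2 + 17 = 19; 19 < 21  ✔
#2 U = 9 is odd  ✘
#3 S = 6 is in {10, 6, 1}  ✔
#4 V = 3 > 1, so we need U ≤ 10; U = 9 ≤ 10  ✔
#5 W = 2, S = 6; distinct  ✔
#6 min(6, 17) = 6, not 8  ✘
#7 min(17, 6) = 6  ✔

Constraints 2 and 6 do not hold.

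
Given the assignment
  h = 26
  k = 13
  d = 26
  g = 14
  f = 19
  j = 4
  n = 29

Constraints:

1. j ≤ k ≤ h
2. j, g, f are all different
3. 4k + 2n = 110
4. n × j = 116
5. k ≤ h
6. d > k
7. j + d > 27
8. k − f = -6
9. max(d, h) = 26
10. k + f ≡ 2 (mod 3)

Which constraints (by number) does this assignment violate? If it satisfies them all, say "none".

1. values 4 ≤ 13 ≤ 26 — holds.
2. values 4, 14, 19 are pairwise distinct — holds.
3. 4k + 2n = 4(13) + 2(29) = 110 — holds.
4. n × j = 29 × 4 = 116 — holds.
5. k = 13, h = 26; 13 ≤ 26 — holds.
6. d = 26, k = 13; 26 > 13 — holds.
7. j + d = 4 + 26 = 30; 30 > 27 — holds.
8. k − f = 13 − 19 = -6 — holds.
9. max(26, 26) = 26 — holds.
10. k + f = 32; 32 mod 3 = 2 — holds.

Yes — all constraints hold.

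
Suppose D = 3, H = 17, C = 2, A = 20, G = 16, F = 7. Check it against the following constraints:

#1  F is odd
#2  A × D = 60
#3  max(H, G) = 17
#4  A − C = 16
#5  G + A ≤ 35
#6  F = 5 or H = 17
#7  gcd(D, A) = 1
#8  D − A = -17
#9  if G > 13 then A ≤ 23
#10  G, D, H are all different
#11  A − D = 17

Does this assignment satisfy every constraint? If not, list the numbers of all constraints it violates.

The assignment fails constraints 4 and 5.

#1 F = 7 is odd — OK.
#2 A × D = 20 × 3 = 60 — OK.
#3 max(17, 16) = 17 — OK.
#4 A − C = 20 − 2 = 18, not 16 — violated.
#5 G + A = 16 + 20 = 36; 36 > 35, bound 35 not met — violated.
#6 F = 7 ≠ 5, but H = 17 = 17 (second disjunct) — OK.
#7 gcd(3, 20) = 1 — OK.
#8 D − A = 3 − 20 = -17 — OK.
#9 G = 16 > 13, so we need A ≤ 23; A = 20 ≤ 23 — OK.
#10 values 16, 3, 17 are pairwise distinct — OK.
#11 A − D = 20 − 3 = 17 — OK.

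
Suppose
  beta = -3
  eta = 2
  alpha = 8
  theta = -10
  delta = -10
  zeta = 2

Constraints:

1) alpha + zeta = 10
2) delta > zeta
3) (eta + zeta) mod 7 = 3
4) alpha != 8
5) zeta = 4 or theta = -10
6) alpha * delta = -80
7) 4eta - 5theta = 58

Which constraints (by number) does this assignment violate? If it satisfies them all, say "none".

1) alpha + zeta = 8 + 2 = 10 — OK.
2) delta = -10, zeta = 2; -10 ≤ 2 (want >) — violated.
3) eta + zeta = 4; 4 mod 7 = 4, not 3 — violated.
4) alpha = 8, but 8 is required to differ — violated.
5) zeta = 2 ≠ 4, but theta = -10 = -10 (second disjunct) — OK.
6) alpha * delta = 8 * (-10) = -80 — OK.
7) 4eta - 5theta = 4(2) - 5(-10) = 58 — OK.

Constraints 2, 3, 4 are violated.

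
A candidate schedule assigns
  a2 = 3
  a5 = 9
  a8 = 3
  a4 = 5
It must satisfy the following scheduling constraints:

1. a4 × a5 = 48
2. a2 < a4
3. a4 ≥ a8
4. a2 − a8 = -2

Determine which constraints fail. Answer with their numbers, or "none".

Constraints 1 and 4 are violated.

1. a4 × a5 = 5 × 9 = 45, not 48 — violated.
2. a2 = 3, a4 = 5; 3 < 5 — OK.
3. a4 = 5, a8 = 3; 5 ≥ 3 — OK.
4. a2 − a8 = 3 − 3 = 0, not -2 — violated.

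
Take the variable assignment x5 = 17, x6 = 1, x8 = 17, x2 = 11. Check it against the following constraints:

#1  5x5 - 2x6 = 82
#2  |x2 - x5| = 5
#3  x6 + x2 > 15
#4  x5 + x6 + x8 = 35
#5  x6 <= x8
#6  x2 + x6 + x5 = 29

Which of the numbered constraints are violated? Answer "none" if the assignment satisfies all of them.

Constraints 1, 2, and 3 are violated.

#1 5x5 - 2x6 = 5(17) - 2(1) = 83, not 82 — does not hold.
#2 |11 - 17| = 6, not 5 — does not hold.
#3 x6 + x2 = 1 + 11 = 12; 12 ≤ 15, bound 15 not met — does not hold.
#4 x5 + x6 + x8 = 17 + 1 + 17 = 35 — holds.
#5 x6 = 1, x8 = 17; 1 ≤ 17 — holds.
#6 x2 + x6 + x5 = 11 + 1 + 17 = 29 — holds.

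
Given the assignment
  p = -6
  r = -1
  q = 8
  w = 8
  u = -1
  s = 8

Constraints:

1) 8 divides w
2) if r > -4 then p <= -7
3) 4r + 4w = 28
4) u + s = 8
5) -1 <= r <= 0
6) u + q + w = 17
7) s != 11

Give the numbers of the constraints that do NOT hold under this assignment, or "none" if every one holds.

Constraints 2, 4, and 6 do not hold.

1) 8 / 8 = 1, so 8 divides 8  yes
2) r = -1 > -4, so we need p ≤ -7; but p = -6 > -7  no
3) 4r + 4w = 4(-1) + 4(8) = 28  yes
4) u + s = -1 + 8 = 7, not 8  no
5) r = -1 lies in [-1, 0]  yes
6) u + q + w = -1 + 8 + 8 = 15, not 17  no
7) s = 8, and 8 ≠ 11  yes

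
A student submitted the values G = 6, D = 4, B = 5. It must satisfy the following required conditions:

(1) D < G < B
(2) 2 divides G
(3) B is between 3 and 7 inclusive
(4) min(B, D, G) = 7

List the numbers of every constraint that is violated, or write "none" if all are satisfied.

Constraints 1, 4 are violated.

(1) values 4, 6, 5; G = 6 is not < B = 5 — fails.
(2) 6 / 2 = 3, so 2 divides 6 — holds.
(3) B = 5 lies in [3, 7] — holds.
(4) min(5, 4, 6) = 4, not 7 — fails.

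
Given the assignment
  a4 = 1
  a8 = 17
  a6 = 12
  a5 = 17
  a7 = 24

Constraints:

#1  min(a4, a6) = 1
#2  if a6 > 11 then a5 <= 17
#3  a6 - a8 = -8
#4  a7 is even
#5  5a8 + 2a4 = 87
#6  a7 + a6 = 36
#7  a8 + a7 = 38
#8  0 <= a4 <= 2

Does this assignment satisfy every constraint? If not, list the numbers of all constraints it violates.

Constraints 3 and 7 are violated.

#1 min(1, 12) = 1 — OK.
#2 a6 = 12 > 11, so we need a5 ≤ 17; a5 = 17 ≤ 17 — OK.
#3 a6 - a8 = 12 - 17 = -5, not -8 — violated.
#4 a7 = 24 is even — OK.
#5 5a8 + 2a4 = 5(17) + 2(1) = 87 — OK.
#6 a7 + a6 = 24 + 12 = 36 — OK.
#7 a8 + a7 = 17 + 24 = 41, not 38 — violated.
#8 a4 = 1 lies in [0, 2] — OK.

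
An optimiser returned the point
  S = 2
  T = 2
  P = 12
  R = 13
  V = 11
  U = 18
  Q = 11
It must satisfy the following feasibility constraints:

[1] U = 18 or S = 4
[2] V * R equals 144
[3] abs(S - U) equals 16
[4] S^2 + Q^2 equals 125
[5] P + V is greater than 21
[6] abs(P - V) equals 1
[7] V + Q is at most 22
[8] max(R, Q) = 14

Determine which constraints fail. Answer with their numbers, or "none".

Violated: 2, 8.

[1] U = 18 = 18 (first disjunct)  ✓
[2] V * R = 11 * 13 = 143, not 144  ✗
[3] abs(2 - 18) = 16  ✓
[4] S^2 + Q^2 = 2^2 + 11^2 = 4 + 121 = 125  ✓
[5] P + V = 12 + 11 = 23; 23 > 21  ✓
[6] abs(12 - 11) = 1  ✓
[7] V + Q = 11 + 11 = 22; 22 ≤ 22  ✓
[8] max(13, 11) = 13, not 14  ✗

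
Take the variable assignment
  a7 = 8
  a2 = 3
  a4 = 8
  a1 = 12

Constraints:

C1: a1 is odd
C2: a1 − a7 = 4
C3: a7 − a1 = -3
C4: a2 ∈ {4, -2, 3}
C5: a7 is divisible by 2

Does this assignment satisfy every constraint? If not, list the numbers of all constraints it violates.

C1: a1 = 12 is even — violated.
C2: a1 − a7 = 12 − 8 = 4 — satisfied.
C3: a7 − a1 = 8 − 12 = -4, not -3 — violated.
C4: a2 = 3 is in {4, -2, 3} — satisfied.
C5: 8 / 2 = 4, so 2 divides 8 — satisfied.

No — constraints 1 and 3 are not satisfied.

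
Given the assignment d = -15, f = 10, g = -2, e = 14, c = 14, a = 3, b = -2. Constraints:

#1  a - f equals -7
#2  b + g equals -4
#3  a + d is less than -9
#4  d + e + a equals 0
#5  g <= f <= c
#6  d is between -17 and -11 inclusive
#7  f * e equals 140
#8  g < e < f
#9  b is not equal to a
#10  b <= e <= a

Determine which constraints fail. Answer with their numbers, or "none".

#1 a - f = 3 - 10 = -7 — holds.
#2 b + g = -2 + (-2) = -4 — holds.
#3 a + d = 3 + (-15) = -12; -12 < -9 — holds.
#4 d + e + a = -15 + 14 + 3 = 2, not 0 — fails.
#5 values -2 <= 10 <= 14 — holds.
#6 d = -15 lies in [-17, -11] — holds.
#7 f * e = 10 * 14 = 140 — holds.
#8 values -2, 14, 10; e = 14 is not < f = 10 — fails.
#9 b = -2, a = 3; distinct — holds.
#10 values -2, 14, 3; e = 14 is not <= a = 3 — fails.

Violated: 4, 8, and 10.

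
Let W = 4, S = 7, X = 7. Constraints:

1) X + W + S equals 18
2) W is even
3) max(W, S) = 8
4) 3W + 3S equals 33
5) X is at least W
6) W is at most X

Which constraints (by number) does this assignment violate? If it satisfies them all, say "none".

The assignment fails constraint 3.

1) X + W + S = 7 + 4 + 7 = 18 — satisfied.
2) W = 4 is even — satisfied.
3) max(4, 7) = 7, not 8 — violated.
4) 3W + 3S = 3(4) + 3(7) = 33 — satisfied.
5) X = 7, W = 4; 7 ≥ 4 — satisfied.
6) W = 4, X = 7; 4 ≤ 7 — satisfied.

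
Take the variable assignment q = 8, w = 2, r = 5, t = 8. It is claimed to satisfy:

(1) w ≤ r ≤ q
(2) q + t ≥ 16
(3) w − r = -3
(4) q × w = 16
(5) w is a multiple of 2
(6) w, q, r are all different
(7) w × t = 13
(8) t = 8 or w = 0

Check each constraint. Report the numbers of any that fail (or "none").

(1) values 2 ≤ 5 ≤ 8  ✔
(2) q + t = 8 + 8 = 16; 16 ≥ 16  ✔
(3) w − r = 2 − 5 = -3  ✔
(4) q × w = 8 × 2 = 16  ✔
(5) 2 / 2 = 1, so 2 divides 2  ✔
(6) values 2, 8, 5 are pairwise distinct  ✔
(7) w × t = 2 × 8 = 16, not 13  ✘
(8) t = 8 = 8 (first disjunct)  ✔

Violated: 7.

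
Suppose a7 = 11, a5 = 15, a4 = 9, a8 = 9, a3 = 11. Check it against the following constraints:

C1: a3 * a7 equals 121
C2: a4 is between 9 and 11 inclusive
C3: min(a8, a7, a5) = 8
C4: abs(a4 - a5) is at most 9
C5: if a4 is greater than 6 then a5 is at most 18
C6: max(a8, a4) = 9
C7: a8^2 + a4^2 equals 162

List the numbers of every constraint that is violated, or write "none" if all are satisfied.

C1: a3 * a7 = 11 * 11 = 121  yes
C2: a4 = 9 lies in [9, 11]  yes
C3: min(9, 11, 15) = 9, not 8  no
C4: abs(9 - 15) = 6; 6 ≤ 9  yes
C5: a4 = 9 > 6, so we need a5 ≤ 18; a5 = 15 ≤ 18  yes
C6: max(9, 9) = 9  yes
C7: a8^2 + a4^2 = 9^2 + 9^2 = 81 + 81 = 162  yes

Constraint 3 does not hold.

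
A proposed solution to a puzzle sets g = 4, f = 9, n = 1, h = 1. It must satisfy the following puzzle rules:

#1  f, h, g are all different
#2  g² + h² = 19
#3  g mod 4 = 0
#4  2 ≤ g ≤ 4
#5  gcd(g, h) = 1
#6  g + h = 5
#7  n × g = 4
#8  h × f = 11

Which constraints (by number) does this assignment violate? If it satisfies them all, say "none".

Violated: 2 and 8.

#1 values 9, 1, 4 are pairwise distinct  true
#2 g² + h² = 4² + 1² = 16 + 1 = 17, not 19  false
#3 4 mod 4 = 0  true
#4 g = 4 lies in [2, 4]  true
#5 gcd(4, 1) = 1  true
#6 g + h = 4 + 1 = 5  true
#7 n × g = 1 × 4 = 4  true
#8 h × f = 1 × 9 = 9, not 11  false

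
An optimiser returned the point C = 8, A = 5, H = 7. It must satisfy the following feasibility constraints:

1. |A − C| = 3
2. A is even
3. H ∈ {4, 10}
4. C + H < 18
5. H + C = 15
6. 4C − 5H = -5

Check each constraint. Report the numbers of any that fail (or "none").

1. |5 − 8| = 3  true
2. A = 5 is odd  false
3. H = 7 is not in {4, 10}  false
4. C + H = 8 + 7 = 15; 15 < 18  true
5. H + C = 7 + 8 = 15  true
6. 4C − 5H = 4(8) − 5(7) = -3, not -5  false

Violated: 2, 3, and 6.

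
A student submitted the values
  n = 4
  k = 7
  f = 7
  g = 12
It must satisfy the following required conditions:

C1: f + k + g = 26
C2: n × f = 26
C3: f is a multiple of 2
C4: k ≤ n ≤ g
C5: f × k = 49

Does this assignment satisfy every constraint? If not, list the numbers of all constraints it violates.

C1: f + k + g = 7 + 7 + 12 = 26  ✔
C2: n × f = 4 × 7 = 28, not 26  ✘
C3: 7 = 2×3 + 1, so 2 does not divide 7  ✘
C4: values 7, 4, 12; k = 7 is not ≤ n = 4  ✘
C5: f × k = 7 × 7 = 49  ✔

Violated: 2, 3, and 4.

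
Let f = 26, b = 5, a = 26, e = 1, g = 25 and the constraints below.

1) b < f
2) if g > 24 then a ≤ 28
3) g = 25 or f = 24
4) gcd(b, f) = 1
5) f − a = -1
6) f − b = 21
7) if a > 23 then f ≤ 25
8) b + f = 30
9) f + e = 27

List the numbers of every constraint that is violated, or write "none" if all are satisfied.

Constraints 5, 7, 8 are violated.

1) b = 5, f = 26; 5 < 26 — OK.
2) g = 25 > 24, so we need a ≤ 28; a = 26 ≤ 28 — OK.
3) g = 25 = 25 (first disjunct) — OK.
4) gcd(5, 26) = 1 — OK.
5) f − a = 26 − 26 = 0, not -1 — violated.
6) f − b = 26 − 5 = 21 — OK.
7) a = 26 > 23, so we need f ≤ 25; but f = 26 > 25 — violated.
8) b + f = 5 + 26 = 31, not 30 — violated.
9) f + e = 26 + 1 = 27 — OK.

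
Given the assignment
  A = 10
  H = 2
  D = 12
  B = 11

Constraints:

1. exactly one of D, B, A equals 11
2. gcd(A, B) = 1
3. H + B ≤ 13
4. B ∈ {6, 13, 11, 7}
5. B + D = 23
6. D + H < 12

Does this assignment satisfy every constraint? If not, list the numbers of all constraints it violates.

1. D=12, B=11, A=10; 1 of them equals 11 — OK.
2. gcd(10, 11) = 1 — OK.
3. H + B = 2 + 11 = 13; 13 ≤ 13 — OK.
4. B = 11 is in {6, 13, 11, 7} — OK.
5. B + D = 11 + 12 = 23 — OK.
6. D + H = 12 + 2 = 14; 14 ≥ 12, bound 12 not met — violated.

The assignment fails constraint 6.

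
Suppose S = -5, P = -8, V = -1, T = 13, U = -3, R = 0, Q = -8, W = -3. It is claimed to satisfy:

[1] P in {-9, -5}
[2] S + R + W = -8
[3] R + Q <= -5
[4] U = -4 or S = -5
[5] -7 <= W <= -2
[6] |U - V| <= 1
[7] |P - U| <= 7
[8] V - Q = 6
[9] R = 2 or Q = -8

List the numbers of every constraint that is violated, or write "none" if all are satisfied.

No — constraints 1, 6, and 8 are not satisfied.

[1] P = -8 is not in {-9, -5}  ✗
[2] S + R + W = -5 + 0 + (-3) = -8  ✓
[3] R + Q = 0 + (-8) = -8; -8 ≤ -5  ✓
[4] U = -3 ≠ -4, but S = -5 = -5 (second disjunct)  ✓
[5] W = -3 lies in [-7, -2]  ✓
[6] |-3 - (-1)| = 2; 2 > 1, exceeds bound 1  ✗
[7] |-8 - (-3)| = 5; 5 ≤ 7  ✓
[8] V - Q = -1 - (-8) = 7, not 6  ✗
[9] R = 0 ≠ 2, but Q = -8 = -8 (second disjunct)  ✓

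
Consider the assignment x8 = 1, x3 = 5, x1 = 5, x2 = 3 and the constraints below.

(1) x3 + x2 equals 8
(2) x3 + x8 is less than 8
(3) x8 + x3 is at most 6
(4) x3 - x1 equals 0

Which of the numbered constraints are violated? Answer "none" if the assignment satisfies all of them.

All constraints are satisfied.

(1) x3 + x2 = 5 + 3 = 8 — OK.
(2) x3 + x8 = 5 + 1 = 6; 6 < 8 — OK.
(3) x8 + x3 = 1 + 5 = 6; 6 ≤ 6 — OK.
(4) x3 - x1 = 5 - 5 = 0 — OK.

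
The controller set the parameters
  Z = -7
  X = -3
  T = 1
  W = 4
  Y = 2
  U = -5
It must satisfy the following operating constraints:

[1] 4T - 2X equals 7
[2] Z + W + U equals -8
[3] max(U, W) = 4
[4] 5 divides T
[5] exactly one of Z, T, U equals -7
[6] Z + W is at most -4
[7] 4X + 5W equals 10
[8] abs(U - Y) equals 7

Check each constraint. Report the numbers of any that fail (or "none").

[1] 4T - 2X = 4(1) - 2(-3) = 10, not 7 — violated.
[2] Z + W + U = -7 + 4 + (-5) = -8 — satisfied.
[3] max(-5, 4) = 4 — satisfied.
[4] 1 = 5*0 + 1, so 5 does not divide 1 — violated.
[5] Z=-7, T=1, U=-5; 1 of them equals -7 — satisfied.
[6] Z + W = -7 + 4 = -3; -3 > -4, bound -4 not met — violated.
[7] 4X + 5W = 4(-3) + 5(4) = 8, not 10 — violated.
[8] abs(-5 - 2) = 7 — satisfied.

No — constraints 1, 4, 6, and 7 are not satisfied.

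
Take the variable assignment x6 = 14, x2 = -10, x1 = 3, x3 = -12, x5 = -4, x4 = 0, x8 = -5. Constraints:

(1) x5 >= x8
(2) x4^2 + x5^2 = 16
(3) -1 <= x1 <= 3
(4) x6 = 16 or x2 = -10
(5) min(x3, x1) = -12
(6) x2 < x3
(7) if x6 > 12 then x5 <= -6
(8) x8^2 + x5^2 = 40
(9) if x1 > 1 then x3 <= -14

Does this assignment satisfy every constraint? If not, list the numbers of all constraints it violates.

(1) x5 = -4, x8 = -5; -4 ≥ -5 — satisfied.
(2) x4^2 + x5^2 = 0^2 + (-4)^2 = 0 + 16 = 16 — satisfied.
(3) x1 = 3 lies in [-1, 3] — satisfied.
(4) x6 = 14 ≠ 16, but x2 = -10 = -10 (second disjunct) — satisfied.
(5) min(-12, 3) = -12 — satisfied.
(6) x2 = -10, x3 = -12; -10 ≥ -12 (want <) — violated.
(7) x6 = 14 > 12, so we need x5 ≤ -6; but x5 = -4 > -6 — violated.
(8) x8^2 + x5^2 = (-5)^2 + (-4)^2 = 25 + 16 = 41, not 40 — violated.
(9) x1 = 3 > 1, so we need x3 ≤ -14; but x3 = -12 > -14 — violated.

Constraints 6, 7, 8, 9 do not hold.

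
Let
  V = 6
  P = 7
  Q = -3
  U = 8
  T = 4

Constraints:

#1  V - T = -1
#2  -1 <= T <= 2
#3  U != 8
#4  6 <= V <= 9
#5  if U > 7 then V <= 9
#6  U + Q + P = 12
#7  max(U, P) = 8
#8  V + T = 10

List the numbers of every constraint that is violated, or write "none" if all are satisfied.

The assignment fails constraints 1, 2, 3.

#1 V - T = 6 - 4 = 2, not -1 — does not hold.
#2 T = 4 is outside [-1, 2] — does not hold.
#3 U = 8, but 8 is required to differ — does not hold.
#4 V = 6 lies in [6, 9] — holds.
#5 U = 8 > 7, so we need V ≤ 9; V = 6 ≤ 9 — holds.
#6 U + Q + P = 8 + (-3) + 7 = 12 — holds.
#7 max(8, 7) = 8 — holds.
#8 V + T = 6 + 4 = 10 — holds.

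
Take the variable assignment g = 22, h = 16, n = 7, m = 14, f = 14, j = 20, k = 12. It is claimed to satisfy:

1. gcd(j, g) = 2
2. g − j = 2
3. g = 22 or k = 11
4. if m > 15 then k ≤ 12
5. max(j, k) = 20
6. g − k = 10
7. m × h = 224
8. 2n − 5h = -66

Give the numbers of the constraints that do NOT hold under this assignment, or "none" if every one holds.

All constraints are satisfied.

1. gcd(20, 22) = 2  ✔
2. g − j = 22 − 20 = 2  ✔
3. g = 22 = 22 (first disjunct)  ✔
4. m = 14, not > 15; antecedent false, conditional vacuously true  ✔
5. max(20, 12) = 20  ✔
6. g − k = 22 − 12 = 10  ✔
7. m × h = 14 × 16 = 224  ✔
8. 2n − 5h = 2(7) − 5(16) = -66  ✔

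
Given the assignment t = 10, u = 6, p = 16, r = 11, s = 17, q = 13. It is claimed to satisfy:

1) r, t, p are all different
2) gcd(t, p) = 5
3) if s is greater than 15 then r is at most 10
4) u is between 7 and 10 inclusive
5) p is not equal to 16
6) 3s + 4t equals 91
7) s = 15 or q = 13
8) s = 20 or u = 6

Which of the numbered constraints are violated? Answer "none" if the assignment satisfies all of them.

1) values 11, 10, 16 are pairwise distinct — satisfied.
2) gcd(10, 16) = 2, not 5 — violated.
3) s = 17 > 15, so we need r ≤ 10; but r = 11 > 10 — violated.
4) u = 6 is outside [7, 10] — violated.
5) p = 16, but 16 is required to differ — violated.
6) 3s + 4t = 3(17) + 4(10) = 91 — satisfied.
7) s = 17 ≠ 15, but q = 13 = 13 (second disjunct) — satisfied.
8) s = 17 ≠ 20, but u = 6 = 6 (second disjunct) — satisfied.

Violated: 2, 3, 4, and 5.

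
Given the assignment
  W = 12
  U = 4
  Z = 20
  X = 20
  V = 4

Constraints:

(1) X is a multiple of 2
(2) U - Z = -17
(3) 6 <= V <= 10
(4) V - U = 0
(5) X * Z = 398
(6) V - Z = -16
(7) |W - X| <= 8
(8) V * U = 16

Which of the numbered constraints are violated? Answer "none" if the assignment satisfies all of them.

(1) 20 / 2 = 10, so 2 divides 20  yes
(2) U - Z = 4 - 20 = -16, not -17  no
(3) V = 4 is outside [6, 10]  no
(4) V - U = 4 - 4 = 0  yes
(5) X * Z = 20 * 20 = 400, not 398  no
(6) V - Z = 4 - 20 = -16  yes
(7) |12 - 20| = 8; 8 ≤ 8  yes
(8) V * U = 4 * 4 = 16  yes

Violated: 2, 3, 5.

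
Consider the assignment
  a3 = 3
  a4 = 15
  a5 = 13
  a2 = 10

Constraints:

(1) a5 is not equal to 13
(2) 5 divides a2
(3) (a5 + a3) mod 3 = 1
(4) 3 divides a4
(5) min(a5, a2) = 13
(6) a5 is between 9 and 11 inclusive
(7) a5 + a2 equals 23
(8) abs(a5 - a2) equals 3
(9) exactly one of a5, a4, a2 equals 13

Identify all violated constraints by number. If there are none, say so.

The assignment fails constraints 1, 5, and 6.

(1) a5 = 13, but 13 is required to differ — violated.
(2) 10 / 5 = 2, so 5 divides 10 — satisfied.
(3) a5 + a3 = 16; 16 mod 3 = 1 — satisfied.
(4) 15 / 3 = 5, so 3 divides 15 — satisfied.
(5) min(13, 10) = 10, not 13 — violated.
(6) a5 = 13 is outside [9, 11] — violated.
(7) a5 + a2 = 13 + 10 = 23 — satisfied.
(8) abs(13 - 10) = 3 — satisfied.
(9) a5=13, a4=15, a2=10; 1 of them equals 13 — satisfied.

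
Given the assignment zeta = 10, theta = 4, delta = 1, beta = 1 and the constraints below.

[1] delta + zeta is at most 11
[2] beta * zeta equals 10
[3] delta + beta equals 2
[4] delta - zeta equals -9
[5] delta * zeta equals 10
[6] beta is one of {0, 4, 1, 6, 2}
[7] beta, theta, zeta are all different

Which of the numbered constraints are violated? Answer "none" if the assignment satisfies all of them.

[1] delta + zeta = 1 + 10 = 11; 11 ≤ 11  ✔
[2] beta * zeta = 1 * 10 = 10  ✔
[3] delta + beta = 1 + 1 = 2  ✔
[4] delta - zeta = 1 - 10 = -9  ✔
[5] delta * zeta = 1 * 10 = 10  ✔
[6] beta = 1 is in {0, 4, 1, 6, 2}  ✔
[7] values 1, 4, 10 are pairwise distinct  ✔

No violations.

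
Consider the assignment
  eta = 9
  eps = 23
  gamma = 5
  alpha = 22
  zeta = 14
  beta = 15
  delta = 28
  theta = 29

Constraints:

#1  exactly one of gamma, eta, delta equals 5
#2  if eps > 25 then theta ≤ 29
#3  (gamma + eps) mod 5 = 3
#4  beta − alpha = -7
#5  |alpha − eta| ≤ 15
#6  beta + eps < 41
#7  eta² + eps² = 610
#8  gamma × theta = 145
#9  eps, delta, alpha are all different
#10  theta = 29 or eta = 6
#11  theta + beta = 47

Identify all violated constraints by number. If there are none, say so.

#1 gamma=5, eta=9, delta=28; 1 of them equals 5  true
#2 eps = 23, not > 25; antecedent false, conditional vacuously true  true
#3 gamma + eps = 28; 28 mod 5 = 3  true
#4 beta − alpha = 15 − 22 = -7  true
#5 |22 − 9| = 13; 13 ≤ 15  true
#6 beta + eps = 15 + 23 = 38; 38 < 41  true
#7 eta² + eps² = 9² + 23² = 81 + 529 = 610  true
#8 gamma × theta = 5 × 29 = 145  true
#9 values 23, 28, 22 are pairwise distinct  true
#10 theta = 29 = 29 (first disjunct)  true
#11 theta + beta = 29 + 15 = 44, not 47  false

Constraint 11 is violated.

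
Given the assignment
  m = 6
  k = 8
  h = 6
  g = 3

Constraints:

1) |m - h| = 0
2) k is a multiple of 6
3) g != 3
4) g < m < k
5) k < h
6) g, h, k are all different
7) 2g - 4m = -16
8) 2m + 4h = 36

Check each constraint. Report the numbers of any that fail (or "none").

Constraints 2, 3, 5, 7 do not hold.

1) |6 - 6| = 0 — satisfied.
2) 8 = 6*1 + 2, so 6 does not divide 8 — violated.
3) g = 3, but 3 is required to differ — violated.
4) values 3 < 6 < 8 — satisfied.
5) k = 8, h = 6; 8 ≥ 6 (want <) — violated.
6) values 3, 6, 8 are pairwise distinct — satisfied.
7) 2g - 4m = 2(3) - 4(6) = -18, not -16 — violated.
8) 2m + 4h = 2(6) + 4(6) = 36 — satisfied.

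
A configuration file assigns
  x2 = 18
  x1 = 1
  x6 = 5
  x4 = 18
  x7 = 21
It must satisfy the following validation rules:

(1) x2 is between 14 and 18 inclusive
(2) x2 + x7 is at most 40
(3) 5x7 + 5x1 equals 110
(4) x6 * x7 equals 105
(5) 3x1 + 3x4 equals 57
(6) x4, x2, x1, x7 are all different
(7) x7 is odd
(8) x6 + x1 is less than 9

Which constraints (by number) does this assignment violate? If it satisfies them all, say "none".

The assignment fails constraint 6.

(1) x2 = 18 lies in [14, 18] — holds.
(2) x2 + x7 = 18 + 21 = 39; 39 ≤ 40 — holds.
(3) 5x7 + 5x1 = 5(21) + 5(1) = 110 — holds.
(4) x6 * x7 = 5 * 21 = 105 — holds.
(5) 3x1 + 3x4 = 3(1) + 3(18) = 57 — holds.
(6) x4 = x2 = 18, not all different — does not hold.
(7) x7 = 21 is odd — holds.
(8) x6 + x1 = 5 + 1 = 6; 6 < 9 — holds.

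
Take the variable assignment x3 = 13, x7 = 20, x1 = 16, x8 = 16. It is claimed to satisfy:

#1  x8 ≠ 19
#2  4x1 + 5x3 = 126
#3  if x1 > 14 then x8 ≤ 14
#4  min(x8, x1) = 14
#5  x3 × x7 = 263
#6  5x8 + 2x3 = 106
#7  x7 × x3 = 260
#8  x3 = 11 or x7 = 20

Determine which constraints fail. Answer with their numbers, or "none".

#1 x8 = 16, and 16 ≠ 19  ✓
#2 4x1 + 5x3 = 4(16) + 5(13) = 129, not 126  ✗
#3 x1 = 16 > 14, so we need x8 ≤ 14; but x8 = 16 > 14  ✗
#4 min(16, 16) = 16, not 14  ✗
#5 x3 × x7 = 13 × 20 = 260, not 263  ✗
#6 5x8 + 2x3 = 5(16) + 2(13) = 106  ✓
#7 x7 × x3 = 20 × 13 = 260  ✓
#8 x3 = 13 ≠ 11, but x7 = 20 = 20 (second disjunct)  ✓

Violated: 2, 3, 4, and 5.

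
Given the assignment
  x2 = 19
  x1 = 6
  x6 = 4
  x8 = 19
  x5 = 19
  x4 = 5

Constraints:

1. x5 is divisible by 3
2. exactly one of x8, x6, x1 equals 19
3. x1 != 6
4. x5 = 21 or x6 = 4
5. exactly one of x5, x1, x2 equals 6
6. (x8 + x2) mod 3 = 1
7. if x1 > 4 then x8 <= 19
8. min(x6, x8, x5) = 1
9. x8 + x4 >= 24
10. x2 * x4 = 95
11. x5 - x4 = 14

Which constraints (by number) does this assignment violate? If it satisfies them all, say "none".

1. 19 = 3*6 + 1, so 3 does not divide 19  no
2. x8=19, x6=4, x1=6; 1 of them equals 19  yes
3. x1 = 6, but 6 is required to differ  no
4. x5 = 19 ≠ 21, but x6 = 4 = 4 (second disjunct)  yes
5. x5=19, x1=6, x2=19; 1 of them equals 6  yes
6. x8 + x2 = 38; 38 mod 3 = 2, not 1  no
7. x1 = 6 > 4, so we need x8 ≤ 19; x8 = 19 ≤ 19  yes
8. min(4, 19, 19) = 4, not 1  no
9. x8 + x4 = 19 + 5 = 24; 24 ≥ 24  yes
10. x2 * x4 = 19 * 5 = 95  yes
11. x5 - x4 = 19 - 5 = 14  yes

Violated: 1, 3, 6, and 8.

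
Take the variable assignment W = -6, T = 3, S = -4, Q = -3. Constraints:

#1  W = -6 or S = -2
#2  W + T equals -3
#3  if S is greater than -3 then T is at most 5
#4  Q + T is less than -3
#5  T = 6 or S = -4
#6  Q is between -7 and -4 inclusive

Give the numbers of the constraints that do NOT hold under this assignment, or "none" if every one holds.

Constraints 4, 6 do not hold.

#1 W = -6 = -6 (first disjunct)  true
#2 W + T = -6 + 3 = -3  true
#3 S = -4, not > -3; antecedent false, conditional vacuously true  true
#4 Q + T = -3 + 3 = 0; 0 ≥ -3, bound -3 not met  false
#5 T = 3 ≠ 6, but S = -4 = -4 (second disjunct)  true
#6 Q = -3 is outside [-7, -4]  false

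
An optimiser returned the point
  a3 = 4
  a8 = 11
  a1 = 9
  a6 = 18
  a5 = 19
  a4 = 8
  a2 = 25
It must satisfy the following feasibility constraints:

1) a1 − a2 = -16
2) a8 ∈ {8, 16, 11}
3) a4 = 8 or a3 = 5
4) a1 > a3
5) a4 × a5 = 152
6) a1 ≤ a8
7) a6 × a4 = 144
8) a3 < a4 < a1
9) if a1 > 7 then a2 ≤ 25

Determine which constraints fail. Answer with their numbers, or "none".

No violations.

1) a1 − a2 = 9 − 25 = -16 — OK.
2) a8 = 11 is in {8, 16, 11} — OK.
3) a4 = 8 = 8 (first disjunct) — OK.
4) a1 = 9, a3 = 4; 9 > 4 — OK.
5) a4 × a5 = 8 × 19 = 152 — OK.
6) a1 = 9, a8 = 11; 9 ≤ 11 — OK.
7) a6 × a4 = 18 × 8 = 144 — OK.
8) values 4 < 8 < 9 — OK.
9) a1 = 9 > 7, so we need a2 ≤ 25; a2 = 25 ≤ 25 — OK.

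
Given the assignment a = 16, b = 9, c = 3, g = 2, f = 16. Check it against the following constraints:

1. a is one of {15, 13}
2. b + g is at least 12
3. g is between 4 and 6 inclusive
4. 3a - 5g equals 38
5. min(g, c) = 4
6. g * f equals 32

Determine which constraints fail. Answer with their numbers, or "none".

1. a = 16 is not in {15, 13} — violated.
2. b + g = 9 + 2 = 11; 11 < 12, bound 12 not met — violated.
3. g = 2 is outside [4, 6] — violated.
4. 3a - 5g = 3(16) - 5(2) = 38 — OK.
5. min(2, 3) = 2, not 4 — violated.
6. g * f = 2 * 16 = 32 — OK.

Violated: 1, 2, 3, 5.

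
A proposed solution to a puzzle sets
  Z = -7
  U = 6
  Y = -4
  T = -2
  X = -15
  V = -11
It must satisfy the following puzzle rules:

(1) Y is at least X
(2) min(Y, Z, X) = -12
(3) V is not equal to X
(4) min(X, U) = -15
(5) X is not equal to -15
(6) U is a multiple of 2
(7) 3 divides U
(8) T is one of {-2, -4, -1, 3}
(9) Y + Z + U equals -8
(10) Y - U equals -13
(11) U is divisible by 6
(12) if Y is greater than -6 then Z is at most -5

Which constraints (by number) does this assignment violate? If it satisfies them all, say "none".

No — constraints 2, 5, 9, 10 are not satisfied.

(1) Y = -4, X = -15; -4 ≥ -15 — holds.
(2) min(-4, -7, -15) = -15, not -12 — does not hold.
(3) V = -11, X = -15; distinct — holds.
(4) min(-15, 6) = -15 — holds.
(5) X = -15, but -15 is required to differ — does not hold.
(6) 6 / 2 = 3, so 2 divides 6 — holds.
(7) 6 / 3 = 2, so 3 divides 6 — holds.
(8) T = -2 is in {-2, -4, -1, 3} — holds.
(9) Y + Z + U = -4 + (-7) + 6 = -5, not -8 — does not hold.
(10) Y - U = -4 - 6 = -10, not -13 — does not hold.
(11) 6 / 6 = 1, so 6 divides 6 — holds.
(12) Y = -4 > -6, so we need Z ≤ -5; Z = -7 ≤ -5 — holds.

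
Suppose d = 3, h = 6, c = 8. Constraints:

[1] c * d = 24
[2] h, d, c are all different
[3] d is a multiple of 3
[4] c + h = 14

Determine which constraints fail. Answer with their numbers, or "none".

[1] c * d = 8 * 3 = 24 — holds.
[2] values 6, 3, 8 are pairwise distinct — holds.
[3] 3 / 3 = 1, so 3 divides 3 — holds.
[4] c + h = 8 + 6 = 14 — holds.

None — every constraint holds.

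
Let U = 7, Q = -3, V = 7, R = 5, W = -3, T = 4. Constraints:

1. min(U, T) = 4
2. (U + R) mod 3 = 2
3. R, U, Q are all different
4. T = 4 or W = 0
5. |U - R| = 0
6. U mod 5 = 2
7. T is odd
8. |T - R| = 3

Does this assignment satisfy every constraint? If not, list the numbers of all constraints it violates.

Constraints 2, 5, 7, and 8 do not hold.

1. min(7, 4) = 4 — OK.
2. U + R = 12; 12 mod 3 = 0, not 2 — violated.
3. values 5, 7, -3 are pairwise distinct — OK.
4. T = 4 = 4 (first disjunct) — OK.
5. |7 - 5| = 2, not 0 — violated.
6. 7 mod 5 = 2 — OK.
7. T = 4 is even — violated.
8. |4 - 5| = 1, not 3 — violated.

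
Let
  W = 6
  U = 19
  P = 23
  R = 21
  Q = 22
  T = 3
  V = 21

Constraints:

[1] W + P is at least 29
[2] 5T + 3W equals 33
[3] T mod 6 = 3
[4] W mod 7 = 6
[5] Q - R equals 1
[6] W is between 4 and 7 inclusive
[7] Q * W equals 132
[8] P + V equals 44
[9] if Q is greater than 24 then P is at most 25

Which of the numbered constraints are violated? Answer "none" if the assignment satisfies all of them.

The assignment satisfies every constraint.

[1] W + P = 6 + 23 = 29; 29 ≥ 29  OK
[2] 5T + 3W = 5(3) + 3(6) = 33  OK
[3] 3 mod 6 = 3  OK
[4] 6 mod 7 = 6  OK
[5] Q - R = 22 - 21 = 1  OK
[6] W = 6 lies in [4, 7]  OK
[7] Q * W = 22 * 6 = 132  OK
[8] P + V = 23 + 21 = 44  OK
[9] Q = 22, not > 24; antecedent false, conditional vacuously true  OK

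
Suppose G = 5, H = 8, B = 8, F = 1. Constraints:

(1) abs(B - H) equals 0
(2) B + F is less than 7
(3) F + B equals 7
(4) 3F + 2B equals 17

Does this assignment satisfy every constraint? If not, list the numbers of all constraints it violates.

(1) abs(8 - 8) = 0 — satisfied.
(2) B + F = 8 + 1 = 9; 9 ≥ 7, bound 7 not met — violated.
(3) F + B = 1 + 8 = 9, not 7 — violated.
(4) 3F + 2B = 3(1) + 2(8) = 19, not 17 — violated.

Constraints 2, 3, and 4 are violated.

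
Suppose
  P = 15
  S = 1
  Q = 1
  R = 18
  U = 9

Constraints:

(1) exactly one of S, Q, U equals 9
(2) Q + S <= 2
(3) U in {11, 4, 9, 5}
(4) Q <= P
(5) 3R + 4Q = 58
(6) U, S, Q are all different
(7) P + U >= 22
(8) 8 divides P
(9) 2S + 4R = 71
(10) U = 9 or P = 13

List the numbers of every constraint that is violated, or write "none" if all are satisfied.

Violated: 6, 8, 9.

(1) S=1, Q=1, U=9; 1 of them equals 9  holds
(2) Q + S = 1 + 1 = 2; 2 ≤ 2  holds
(3) U = 9 is in {11, 4, 9, 5}  holds
(4) Q = 1, P = 15; 1 ≤ 15  holds
(5) 3R + 4Q = 3(18) + 4(1) = 58  holds
(6) S = Q = 1, not all different  fails
(7) P + U = 15 + 9 = 24; 24 ≥ 22  holds
(8) 15 = 8*1 + 7, so 8 does not divide 15  fails
(9) 2S + 4R = 2(1) + 4(18) = 74, not 71  fails
(10) U = 9 = 9 (first disjunct)  holds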